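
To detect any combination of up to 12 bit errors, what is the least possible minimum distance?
Detecting e errors requires d_min ≥ e + 1 = 12 + 1 = 13.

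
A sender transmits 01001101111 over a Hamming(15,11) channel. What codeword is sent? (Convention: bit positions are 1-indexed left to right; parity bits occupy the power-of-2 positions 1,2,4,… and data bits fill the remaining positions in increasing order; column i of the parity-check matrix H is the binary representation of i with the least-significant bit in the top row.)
Codeword c = d · G (mod 2), d = 01001101111:
  c[0] = d·G[:,0] = (01001101111)·(11011010101) mod 2 = 0+1+0+0+1+0+0+0+1+0+1 mod 2 = 0
  c[1] = d·G[:,1] = (01001101111)·(10110110011) mod 2 = 0+0+0+0+0+1+0+0+0+1+1 mod 2 = 1
  c[2] = d·G[:,2] = (01001101111)·(10000000000) mod 2 = 0+0+0+0+0+0+0+0+0+0+0 mod 2 = 0
  c[3] = d·G[:,3] = (01001101111)·(01110001111) mod 2 = 0+1+0+0+0+0+0+1+1+1+1 mod 2 = 1
  c[4] = d·G[:,4] = (01001101111)·(01000000000) mod 2 = 0+1+0+0+0+0+0+0+0+0+0 mod 2 = 1
  c[5] = d·G[:,5] = (01001101111)·(00100000000) mod 2 = 0+0+0+0+0+0+0+0+0+0+0 mod 2 = 0
  c[6] = d·G[:,6] = (01001101111)·(00010000000) mod 2 = 0+0+0+0+0+0+0+0+0+0+0 mod 2 = 0
  c[7] = d·G[:,7] = (01001101111)·(00001111111) mod 2 = 0+0+0+0+1+1+0+1+1+1+1 mod 2 = 0
  c[8] = d·G[:,8] = (01001101111)·(00001000000) mod 2 = 0+0+0+0+1+0+0+0+0+0+0 mod 2 = 1
  c[9] = d·G[:,9] = (01001101111)·(00000100000) mod 2 = 0+0+0+0+0+1+0+0+0+0+0 mod 2 = 1
  c[10] = d·G[:,10] = (01001101111)·(00000010000) mod 2 = 0+0+0+0+0+0+0+0+0+0+0 mod 2 = 0
  c[11] = d·G[:,11] = (01001101111)·(00000001000) mod 2 = 0+0+0+0+0+0+0+1+0+0+0 mod 2 = 1
  c[12] = d·G[:,12] = (01001101111)·(00000000100) mod 2 = 0+0+0+0+0+0+0+0+1+0+0 mod 2 = 1
  c[13] = d·G[:,13] = (01001101111)·(00000000010) mod 2 = 0+0+0+0+0+0+0+0+0+1+0 mod 2 = 1
  c[14] = d·G[:,14] = (01001101111)·(00000000001) mod 2 = 0+0+0+0+0+0+0+0+0+0+1 mod 2 = 1
Codeword = 010110001101111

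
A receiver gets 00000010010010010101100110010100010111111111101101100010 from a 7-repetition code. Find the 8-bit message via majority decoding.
Split into 7-bit blocks and majority-vote each:
  block 1 = 0000001: 1 ones, 6 zeros → 0
  block 2 = 0010010: 2 ones, 5 zeros → 0
  block 3 = 0101011: 4 ones, 3 zeros → 1
  block 4 = 0011001: 3 ones, 4 zeros → 0
  block 5 = 0100010: 2 ones, 5 zeros → 0
  block 6 = 1111111: 7 ones, 0 zeros → 1
  block 7 = 1110110: 5 ones, 2 zeros → 1
  block 8 = 1100010: 3 ones, 4 zeros → 0
Decoded = 00100110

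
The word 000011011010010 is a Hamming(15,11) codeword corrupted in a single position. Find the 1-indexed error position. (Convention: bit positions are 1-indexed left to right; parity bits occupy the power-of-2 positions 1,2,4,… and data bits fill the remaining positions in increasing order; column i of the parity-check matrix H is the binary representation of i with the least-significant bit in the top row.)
Syndrome s = H · r^T (mod 2), r = 000011011010010:
  s[0] = (101010101010101)·(000011011010010) mod 2 = 0+0+0+0+1+0+0+0+1+0+1+0+0+0+0 mod 2 = 1
  s[1] = (011001100110011)·(000011011010010) mod 2 = 0+0+0+0+0+1+0+0+0+0+1+0+0+1+0 mod 2 = 1
  s[2] = (000111100001111)·(000011011010010) mod 2 = 0+0+0+0+1+1+0+0+0+0+0+0+0+1+0 mod 2 = 1
  s[3] = (000000011111111)·(000011011010010) mod 2 = 0+0+0+0+0+0+0+1+1+0+1+0+0+1+0 mod 2 = 0
Syndrome = 1110
Column i of H is the binary representation of i, so the syndrome is the binary index of the flipped bit.
Read s = 1110 with s[0] as LSB: 1·2^0 + 1·2^1 + 1·2^2 + 0·2^3 = 7.
Error is at bit position 7.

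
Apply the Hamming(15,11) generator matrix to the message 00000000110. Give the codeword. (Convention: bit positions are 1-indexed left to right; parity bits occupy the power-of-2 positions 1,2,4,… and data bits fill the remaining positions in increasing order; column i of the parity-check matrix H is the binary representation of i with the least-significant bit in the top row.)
Codeword c = d · G (mod 2), d = 00000000110:
  c[0] = d·G[:,0] = (00000000110)·(11011010101) mod 2 = 0+0+0+0+0+0+0+0+1+0+0 mod 2 = 1
  c[1] = d·G[:,1] = (00000000110)·(10110110011) mod 2 = 0+0+0+0+0+0+0+0+0+1+0 mod 2 = 1
  c[2] = d·G[:,2] = (00000000110)·(10000000000) mod 2 = 0+0+0+0+0+0+0+0+0+0+0 mod 2 = 0
  c[3] = d·G[:,3] = (00000000110)·(01110001111) mod 2 = 0+0+0+0+0+0+0+0+1+1+0 mod 2 = 0
  c[4] = d·G[:,4] = (00000000110)·(01000000000) mod 2 = 0+0+0+0+0+0+0+0+0+0+0 mod 2 = 0
  c[5] = d·G[:,5] = (00000000110)·(00100000000) mod 2 = 0+0+0+0+0+0+0+0+0+0+0 mod 2 = 0
  c[6] = d·G[:,6] = (00000000110)·(00010000000) mod 2 = 0+0+0+0+0+0+0+0+0+0+0 mod 2 = 0
  c[7] = d·G[:,7] = (00000000110)·(00001111111) mod 2 = 0+0+0+0+0+0+0+0+1+1+0 mod 2 = 0
  c[8] = d·G[:,8] = (00000000110)·(00001000000) mod 2 = 0+0+0+0+0+0+0+0+0+0+0 mod 2 = 0
  c[9] = d·G[:,9] = (00000000110)·(00000100000) mod 2 = 0+0+0+0+0+0+0+0+0+0+0 mod 2 = 0
  c[10] = d·G[:,10] = (00000000110)·(00000010000) mod 2 = 0+0+0+0+0+0+0+0+0+0+0 mod 2 = 0
  c[11] = d·G[:,11] = (00000000110)·(00000001000) mod 2 = 0+0+0+0+0+0+0+0+0+0+0 mod 2 = 0
  c[12] = d·G[:,12] = (00000000110)·(00000000100) mod 2 = 0+0+0+0+0+0+0+0+1+0+0 mod 2 = 1
  c[13] = d·G[:,13] = (00000000110)·(00000000010) mod 2 = 0+0+0+0+0+0+0+0+0+1+0 mod 2 = 1
  c[14] = d·G[:,14] = (00000000110)·(00000000001) mod 2 = 0+0+0+0+0+0+0+0+0+0+0 mod 2 = 0
Codeword = 110000000000110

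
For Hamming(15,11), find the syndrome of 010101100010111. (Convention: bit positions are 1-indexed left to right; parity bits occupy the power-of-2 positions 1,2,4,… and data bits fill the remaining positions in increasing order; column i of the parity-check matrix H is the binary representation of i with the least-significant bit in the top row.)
Syndrome s = H · r^T (mod 2), r = 010101100010111:
  s[0] = (101010101010101)·(010101100010111) mod 2 = 0+0+0+0+0+0+1+0+0+0+1+0+1+0+1 mod 2 = 0
  s[1] = (011001100110011)·(010101100010111) mod 2 = 0+1+0+0+0+1+1+0+0+0+1+0+0+1+1 mod 2 = 0
  s[2] = (000111100001111)·(010101100010111) mod 2 = 0+0+0+1+0+1+1+0+0+0+0+0+1+1+1 mod 2 = 0
  s[3] = (000000011111111)·(010101100010111) mod 2 = 0+0+0+0+0+0+0+0+0+0+1+0+1+1+1 mod 2 = 0
Syndrome = 0000
s = 0: no error detected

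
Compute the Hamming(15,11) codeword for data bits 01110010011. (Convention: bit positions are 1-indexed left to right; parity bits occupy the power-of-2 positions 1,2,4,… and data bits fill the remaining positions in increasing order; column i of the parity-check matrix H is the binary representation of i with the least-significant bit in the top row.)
Codeword c = d · G (mod 2), d = 01110010011:
  c[0] = d·G[:,0] = (01110010011)·(11011010101) mod 2 = 0+1+0+1+0+0+1+0+0+0+1 mod 2 = 0
  c[1] = d·G[:,1] = (01110010011)·(10110110011) mod 2 = 0+0+1+1+0+0+1+0+0+1+1 mod 2 = 1
  c[2] = d·G[:,2] = (01110010011)·(10000000000) mod 2 = 0+0+0+0+0+0+0+0+0+0+0 mod 2 = 0
  c[3] = d·G[:,3] = (01110010011)·(01110001111) mod 2 = 0+1+1+1+0+0+0+0+0+1+1 mod 2 = 1
  c[4] = d·G[:,4] = (01110010011)·(01000000000) mod 2 = 0+1+0+0+0+0+0+0+0+0+0 mod 2 = 1
  c[5] = d·G[:,5] = (01110010011)·(00100000000) mod 2 = 0+0+1+0+0+0+0+0+0+0+0 mod 2 = 1
  c[6] = d·G[:,6] = (01110010011)·(00010000000) mod 2 = 0+0+0+1+0+0+0+0+0+0+0 mod 2 = 1
  c[7] = d·G[:,7] = (01110010011)·(00001111111) mod 2 = 0+0+0+0+0+0+1+0+0+1+1 mod 2 = 1
  c[8] = d·G[:,8] = (01110010011)·(00001000000) mod 2 = 0+0+0+0+0+0+0+0+0+0+0 mod 2 = 0
  c[9] = d·G[:,9] = (01110010011)·(00000100000) mod 2 = 0+0+0+0+0+0+0+0+0+0+0 mod 2 = 0
  c[10] = d·G[:,10] = (01110010011)·(00000010000) mod 2 = 0+0+0+0+0+0+1+0+0+0+0 mod 2 = 1
  c[11] = d·G[:,11] = (01110010011)·(00000001000) mod 2 = 0+0+0+0+0+0+0+0+0+0+0 mod 2 = 0
  c[12] = d·G[:,12] = (01110010011)·(00000000100) mod 2 = 0+0+0+0+0+0+0+0+0+0+0 mod 2 = 0
  c[13] = d·G[:,13] = (01110010011)·(00000000010) mod 2 = 0+0+0+0+0+0+0+0+0+1+0 mod 2 = 1
  c[14] = d·G[:,14] = (01110010011)·(00000000001) mod 2 = 0+0+0+0+0+0+0+0+0+0+1 mod 2 = 1
Codeword = 010111110010011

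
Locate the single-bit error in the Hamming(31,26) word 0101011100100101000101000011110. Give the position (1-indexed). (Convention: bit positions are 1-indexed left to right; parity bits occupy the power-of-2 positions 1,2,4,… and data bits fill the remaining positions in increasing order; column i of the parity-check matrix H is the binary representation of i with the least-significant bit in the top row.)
Syndrome s = H · r^T (mod 2), r = 0101011100100101000101000011110:
  s[0] = (1010101010101010101010101010101)·(0101011100100101000101000011110) mod 2 = 0+0+0+0+0+0+1+0+0+0+1+0+0+0+0+0+0+0+0+0+0+0+0+0+0+0+1+0+1+0+0 mod 2 = 0
  s[1] = (0110011001100110011001100110011)·(0101011100100101000101000011110) mod 2 = 0+1+0+0+0+1+1+0+0+0+1+0+0+1+0+0+0+0+0+0+0+1+0+0+0+0+1+0+0+1+0 mod 2 = 0
  s[2] = (0001111000011110000111100001111)·(0101011100100101000101000011110) mod 2 = 0+0+0+1+0+1+1+0+0+0+0+0+0+1+0+0+0+0+0+1+0+1+0+0+0+0+0+1+1+1+0 mod 2 = 1
  s[3] = (0000000111111110000000011111111)·(0101011100100101000101000011110) mod 2 = 0+0+0+0+0+0+0+1+0+0+1+0+0+1+0+0+0+0+0+0+0+0+0+0+0+0+1+1+1+1+0 mod 2 = 1
  s[4] = (0000000000000001111111111111111)·(0101011100100101000101000011110) mod 2 = 0+0+0+0+0+0+0+0+0+0+0+0+0+0+0+1+0+0+0+1+0+1+0+0+0+0+1+1+1+1+0 mod 2 = 1
Syndrome = 00111
Column i of H is the binary representation of i, so the syndrome is the binary index of the flipped bit.
Read s = 00111 with s[0] as LSB: 0·2^0 + 0·2^1 + 1·2^2 + 1·2^3 + 1·2^4 = 28.
Error is at bit position 28.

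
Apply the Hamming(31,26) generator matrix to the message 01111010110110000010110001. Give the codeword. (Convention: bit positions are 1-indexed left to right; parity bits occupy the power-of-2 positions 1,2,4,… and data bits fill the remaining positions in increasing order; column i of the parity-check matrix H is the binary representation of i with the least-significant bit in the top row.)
Codeword c = d · G (mod 2), d = 01111010110110000010110001:
  c[0] = d·G[:,0] = (01111010110110000010110001)·(11011010101101010101010101) mod 2 = 0+1+0+1+1+0+1+0+1+0+0+1+0+0+0+0+0+0+0+0+0+1+0+0+0+1 mod 2 = 0
  c[1] = d·G[:,1] = (01111010110110000010110001)·(10110110011011001100110011) mod 2 = 0+0+1+1+0+0+1+0+0+1+0+0+1+0+0+0+0+0+0+0+1+1+0+0+0+1 mod 2 = 0
  c[2] = d·G[:,2] = (01111010110110000010110001)·(10000000000000000000000000) mod 2 = 0+0+0+0+0+0+0+0+0+0+0+0+0+0+0+0+0+0+0+0+0+0+0+0+0+0 mod 2 = 0
  c[3] = d·G[:,3] = (01111010110110000010110001)·(01110001111000111100001111) mod 2 = 0+1+1+1+0+0+0+0+1+1+0+0+0+0+0+0+0+0+0+0+0+0+0+0+0+1 mod 2 = 0
  c[4] = d·G[:,4] = (01111010110110000010110001)·(01000000000000000000000000) mod 2 = 0+1+0+0+0+0+0+0+0+0+0+0+0+0+0+0+0+0+0+0+0+0+0+0+0+0 mod 2 = 1
  c[5] = d·G[:,5] = (01111010110110000010110001)·(00100000000000000000000000) mod 2 = 0+0+1+0+0+0+0+0+0+0+0+0+0+0+0+0+0+0+0+0+0+0+0+0+0+0 mod 2 = 1
  c[6] = d·G[:,6] = (01111010110110000010110001)·(00010000000000000000000000) mod 2 = 0+0+0+1+0+0+0+0+0+0+0+0+0+0+0+0+0+0+0+0+0+0+0+0+0+0 mod 2 = 1
  c[7] = d·G[:,7] = (01111010110110000010110001)·(00001111111000000011111111) mod 2 = 0+0+0+0+1+0+1+0+1+1+0+0+0+0+0+0+0+0+1+0+1+1+0+0+0+1 mod 2 = 0
  c[8] = d·G[:,8] = (01111010110110000010110001)·(00001000000000000000000000) mod 2 = 0+0+0+0+1+0+0+0+0+0+0+0+0+0+0+0+0+0+0+0+0+0+0+0+0+0 mod 2 = 1
  c[9] = d·G[:,9] = (01111010110110000010110001)·(00000100000000000000000000) mod 2 = 0+0+0+0+0+0+0+0+0+0+0+0+0+0+0+0+0+0+0+0+0+0+0+0+0+0 mod 2 = 0
  c[10] = d·G[:,10] = (01111010110110000010110001)·(00000010000000000000000000) mod 2 = 0+0+0+0+0+0+1+0+0+0+0+0+0+0+0+0+0+0+0+0+0+0+0+0+0+0 mod 2 = 1
  c[11] = d·G[:,11] = (01111010110110000010110001)·(00000001000000000000000000) mod 2 = 0+0+0+0+0+0+0+0+0+0+0+0+0+0+0+0+0+0+0+0+0+0+0+0+0+0 mod 2 = 0
  c[12] = d·G[:,12] = (01111010110110000010110001)·(00000000100000000000000000) mod 2 = 0+0+0+0+0+0+0+0+1+0+0+0+0+0+0+0+0+0+0+0+0+0+0+0+0+0 mod 2 = 1
  c[13] = d·G[:,13] = (01111010110110000010110001)·(00000000010000000000000000) mod 2 = 0+0+0+0+0+0+0+0+0+1+0+0+0+0+0+0+0+0+0+0+0+0+0+0+0+0 mod 2 = 1
  c[14] = d·G[:,14] = (01111010110110000010110001)·(00000000001000000000000000) mod 2 = 0+0+0+0+0+0+0+0+0+0+0+0+0+0+0+0+0+0+0+0+0+0+0+0+0+0 mod 2 = 0
  c[15] = d·G[:,15] = (01111010110110000010110001)·(00000000000111111111111111) mod 2 = 0+0+0+0+0+0+0+0+0+0+0+1+1+0+0+0+0+0+1+0+1+1+0+0+0+1 mod 2 = 0
  c[16] = d·G[:,16] = (01111010110110000010110001)·(00000000000100000000000000) mod 2 = 0+0+0+0+0+0+0+0+0+0+0+1+0+0+0+0+0+0+0+0+0+0+0+0+0+0 mod 2 = 1
  c[17] = d·G[:,17] = (01111010110110000010110001)·(00000000000010000000000000) mod 2 = 0+0+0+0+0+0+0+0+0+0+0+0+1+0+0+0+0+0+0+0+0+0+0+0+0+0 mod 2 = 1
  c[18] = d·G[:,18] = (01111010110110000010110001)·(00000000000001000000000000) mod 2 = 0+0+0+0+0+0+0+0+0+0+0+0+0+0+0+0+0+0+0+0+0+0+0+0+0+0 mod 2 = 0
  c[19] = d·G[:,19] = (01111010110110000010110001)·(00000000000000100000000000) mod 2 = 0+0+0+0+0+0+0+0+0+0+0+0+0+0+0+0+0+0+0+0+0+0+0+0+0+0 mod 2 = 0
  c[20] = d·G[:,20] = (01111010110110000010110001)·(00000000000000010000000000) mod 2 = 0+0+0+0+0+0+0+0+0+0+0+0+0+0+0+0+0+0+0+0+0+0+0+0+0+0 mod 2 = 0
  c[21] = d·G[:,21] = (01111010110110000010110001)·(00000000000000001000000000) mod 2 = 0+0+0+0+0+0+0+0+0+0+0+0+0+0+0+0+0+0+0+0+0+0+0+0+0+0 mod 2 = 0
  c[22] = d·G[:,22] = (01111010110110000010110001)·(00000000000000000100000000) mod 2 = 0+0+0+0+0+0+0+0+0+0+0+0+0+0+0+0+0+0+0+0+0+0+0+0+0+0 mod 2 = 0
  c[23] = d·G[:,23] = (01111010110110000010110001)·(00000000000000000010000000) mod 2 = 0+0+0+0+0+0+0+0+0+0+0+0+0+0+0+0+0+0+1+0+0+0+0+0+0+0 mod 2 = 1
  c[24] = d·G[:,24] = (01111010110110000010110001)·(00000000000000000001000000) mod 2 = 0+0+0+0+0+0+0+0+0+0+0+0+0+0+0+0+0+0+0+0+0+0+0+0+0+0 mod 2 = 0
  c[25] = d·G[:,25] = (01111010110110000010110001)·(00000000000000000000100000) mod 2 = 0+0+0+0+0+0+0+0+0+0+0+0+0+0+0+0+0+0+0+0+1+0+0+0+0+0 mod 2 = 1
  c[26] = d·G[:,26] = (01111010110110000010110001)·(00000000000000000000010000) mod 2 = 0+0+0+0+0+0+0+0+0+0+0+0+0+0+0+0+0+0+0+0+0+1+0+0+0+0 mod 2 = 1
  c[27] = d·G[:,27] = (01111010110110000010110001)·(00000000000000000000001000) mod 2 = 0+0+0+0+0+0+0+0+0+0+0+0+0+0+0+0+0+0+0+0+0+0+0+0+0+0 mod 2 = 0
  c[28] = d·G[:,28] = (01111010110110000010110001)·(00000000000000000000000100) mod 2 = 0+0+0+0+0+0+0+0+0+0+0+0+0+0+0+0+0+0+0+0+0+0+0+0+0+0 mod 2 = 0
  c[29] = d·G[:,29] = (01111010110110000010110001)·(00000000000000000000000010) mod 2 = 0+0+0+0+0+0+0+0+0+0+0+0+0+0+0+0+0+0+0+0+0+0+0+0+0+0 mod 2 = 0
  c[30] = d·G[:,30] = (01111010110110000010110001)·(00000000000000000000000001) mod 2 = 0+0+0+0+0+0+0+0+0+0+0+0+0+0+0+0+0+0+0+0+0+0+0+0+0+1 mod 2 = 1
Codeword = 0000111010101100110000010110001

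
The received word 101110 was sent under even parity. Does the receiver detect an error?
Sum of received bits: 1+0+1+1+1+0 = 4; 4 mod 2 = 0. Result is 0 → no error detected.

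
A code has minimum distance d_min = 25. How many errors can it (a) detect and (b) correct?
(a) Detection requires d_min ≥ e+1, so e ≤ d_min − 1 = 24.
(b) Correction requires d_min ≥ 2t+1, so t ≤ ⌊(d_min − 1)/2⌋ = ⌊24/2⌋ = 12.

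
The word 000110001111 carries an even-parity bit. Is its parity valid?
Sum of all bits: 0+0+0+1+1+0+0+0+1+1+1+1 = 6; 6 mod 2 = 0. Result is 0 → valid parity.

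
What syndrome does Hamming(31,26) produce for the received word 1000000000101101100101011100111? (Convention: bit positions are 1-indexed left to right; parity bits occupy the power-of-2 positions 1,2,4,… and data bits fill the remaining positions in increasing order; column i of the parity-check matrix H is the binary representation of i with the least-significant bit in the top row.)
Syndrome s = H · r^T (mod 2), r = 1000000000101101100101011100111:
  s[0] = (1010101010101010101010101010101)·(1000000000101101100101011100111) mod 2 = 1+0+0+0+0+0+0+0+0+0+1+0+1+0+0+0+1+0+0+0+0+0+0+0+1+0+0+0+1+0+1 mod 2 = 1
  s[1] = (0110011001100110011001100110011)·(1000000000101101100101011100111) mod 2 = 0+0+0+0+0+0+0+0+0+0+1+0+0+1+0+0+0+0+0+0+0+1+0+0+0+1+0+0+0+1+1 mod 2 = 0
  s[2] = (0001111000011110000111100001111)·(1000000000101101100101011100111) mod 2 = 0+0+0+0+0+0+0+0+0+0+0+0+1+1+0+0+0+0+0+1+0+1+0+0+0+0+0+0+1+1+1 mod 2 = 1
  s[3] = (0000000111111110000000011111111)·(1000000000101101100101011100111) mod 2 = 0+0+0+0+0+0+0+0+0+0+1+0+1+1+0+0+0+0+0+0+0+0+0+1+1+1+0+0+1+1+1 mod 2 = 1
  s[4] = (0000000000000001111111111111111)·(1000000000101101100101011100111) mod 2 = 0+0+0+0+0+0+0+0+0+0+0+0+0+0+0+1+1+0+0+1+0+1+0+1+1+1+0+0+1+1+1 mod 2 = 0
Syndrome = 10110
Non-zero syndrome: error at position 13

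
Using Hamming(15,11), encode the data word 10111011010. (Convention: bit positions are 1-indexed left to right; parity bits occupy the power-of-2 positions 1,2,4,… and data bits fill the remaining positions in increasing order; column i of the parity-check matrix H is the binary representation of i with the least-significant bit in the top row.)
Codeword c = d · G (mod 2), d = 10111011010:
  c[0] = d·G[:,0] = (10111011010)·(11011010101) mod 2 = 1+0+0+1+1+0+1+0+0+0+0 mod 2 = 0
  c[1] = d·G[:,1] = (10111011010)·(10110110011) mod 2 = 1+0+1+1+0+0+1+0+0+1+0 mod 2 = 1
  c[2] = d·G[:,2] = (10111011010)·(10000000000) mod 2 = 1+0+0+0+0+0+0+0+0+0+0 mod 2 = 1
  c[3] = d·G[:,3] = (10111011010)·(01110001111) mod 2 = 0+0+1+1+0+0+0+1+0+1+0 mod 2 = 0
  c[4] = d·G[:,4] = (10111011010)·(01000000000) mod 2 = 0+0+0+0+0+0+0+0+0+0+0 mod 2 = 0
  c[5] = d·G[:,5] = (10111011010)·(00100000000) mod 2 = 0+0+1+0+0+0+0+0+0+0+0 mod 2 = 1
  c[6] = d·G[:,6] = (10111011010)·(00010000000) mod 2 = 0+0+0+1+0+0+0+0+0+0+0 mod 2 = 1
  c[7] = d·G[:,7] = (10111011010)·(00001111111) mod 2 = 0+0+0+0+1+0+1+1+0+1+0 mod 2 = 0
  c[8] = d·G[:,8] = (10111011010)·(00001000000) mod 2 = 0+0+0+0+1+0+0+0+0+0+0 mod 2 = 1
  c[9] = d·G[:,9] = (10111011010)·(00000100000) mod 2 = 0+0+0+0+0+0+0+0+0+0+0 mod 2 = 0
  c[10] = d·G[:,10] = (10111011010)·(00000010000) mod 2 = 0+0+0+0+0+0+1+0+0+0+0 mod 2 = 1
  c[11] = d·G[:,11] = (10111011010)·(00000001000) mod 2 = 0+0+0+0+0+0+0+1+0+0+0 mod 2 = 1
  c[12] = d·G[:,12] = (10111011010)·(00000000100) mod 2 = 0+0+0+0+0+0+0+0+0+0+0 mod 2 = 0
  c[13] = d·G[:,13] = (10111011010)·(00000000010) mod 2 = 0+0+0+0+0+0+0+0+0+1+0 mod 2 = 1
  c[14] = d·G[:,14] = (10111011010)·(00000000001) mod 2 = 0+0+0+0+0+0+0+0+0+0+0 mod 2 = 0
Codeword = 011001101011010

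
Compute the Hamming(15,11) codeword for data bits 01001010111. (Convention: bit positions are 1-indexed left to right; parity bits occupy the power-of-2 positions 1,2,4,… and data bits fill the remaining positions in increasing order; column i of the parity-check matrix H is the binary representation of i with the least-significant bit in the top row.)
Codeword c = d · G (mod 2), d = 01001010111:
  c[0] = d·G[:,0] = (01001010111)·(11011010101) mod 2 = 0+1+0+0+1+0+1+0+1+0+1 mod 2 = 1
  c[1] = d·G[:,1] = (01001010111)·(10110110011) mod 2 = 0+0+0+0+0+0+1+0+0+1+1 mod 2 = 1
  c[2] = d·G[:,2] = (01001010111)·(10000000000) mod 2 = 0+0+0+0+0+0+0+0+0+0+0 mod 2 = 0
  c[3] = d·G[:,3] = (01001010111)·(01110001111) mod 2 = 0+1+0+0+0+0+0+0+1+1+1 mod 2 = 0
  c[4] = d·G[:,4] = (01001010111)·(01000000000) mod 2 = 0+1+0+0+0+0+0+0+0+0+0 mod 2 = 1
  c[5] = d·G[:,5] = (01001010111)·(00100000000) mod 2 = 0+0+0+0+0+0+0+0+0+0+0 mod 2 = 0
  c[6] = d·G[:,6] = (01001010111)·(00010000000) mod 2 = 0+0+0+0+0+0+0+0+0+0+0 mod 2 = 0
  c[7] = d·G[:,7] = (01001010111)·(00001111111) mod 2 = 0+0+0+0+1+0+1+0+1+1+1 mod 2 = 1
  c[8] = d·G[:,8] = (01001010111)·(00001000000) mod 2 = 0+0+0+0+1+0+0+0+0+0+0 mod 2 = 1
  c[9] = d·G[:,9] = (01001010111)·(00000100000) mod 2 = 0+0+0+0+0+0+0+0+0+0+0 mod 2 = 0
  c[10] = d·G[:,10] = (01001010111)·(00000010000) mod 2 = 0+0+0+0+0+0+1+0+0+0+0 mod 2 = 1
  c[11] = d·G[:,11] = (01001010111)·(00000001000) mod 2 = 0+0+0+0+0+0+0+0+0+0+0 mod 2 = 0
  c[12] = d·G[:,12] = (01001010111)·(00000000100) mod 2 = 0+0+0+0+0+0+0+0+1+0+0 mod 2 = 1
  c[13] = d·G[:,13] = (01001010111)·(00000000010) mod 2 = 0+0+0+0+0+0+0+0+0+1+0 mod 2 = 1
  c[14] = d·G[:,14] = (01001010111)·(00000000001) mod 2 = 0+0+0+0+0+0+0+0+0+0+1 mod 2 = 1
Codeword = 110010011010111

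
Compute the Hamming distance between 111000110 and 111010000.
XOR = 000010110, count of 1s = 3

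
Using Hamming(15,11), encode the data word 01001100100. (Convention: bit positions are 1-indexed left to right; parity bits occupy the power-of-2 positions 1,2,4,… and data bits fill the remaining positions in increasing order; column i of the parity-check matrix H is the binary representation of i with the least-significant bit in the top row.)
Codeword c = d · G (mod 2), d = 01001100100:
  c[0] = d·G[:,0] = (01001100100)·(11011010101) mod 2 = 0+1+0+0+1+0+0+0+1+0+0 mod 2 = 1
  c[1] = d·G[:,1] = (01001100100)·(10110110011) mod 2 = 0+0+0+0+0+1+0+0+0+0+0 mod 2 = 1
  c[2] = d·G[:,2] = (01001100100)·(10000000000) mod 2 = 0+0+0+0+0+0+0+0+0+0+0 mod 2 = 0
  c[3] = d·G[:,3] = (01001100100)·(01110001111) mod 2 = 0+1+0+0+0+0+0+0+1+0+0 mod 2 = 0
  c[4] = d·G[:,4] = (01001100100)·(01000000000) mod 2 = 0+1+0+0+0+0+0+0+0+0+0 mod 2 = 1
  c[5] = d·G[:,5] = (01001100100)·(00100000000) mod 2 = 0+0+0+0+0+0+0+0+0+0+0 mod 2 = 0
  c[6] = d·G[:,6] = (01001100100)·(00010000000) mod 2 = 0+0+0+0+0+0+0+0+0+0+0 mod 2 = 0
  c[7] = d·G[:,7] = (01001100100)·(00001111111) mod 2 = 0+0+0+0+1+1+0+0+1+0+0 mod 2 = 1
  c[8] = d·G[:,8] = (01001100100)·(00001000000) mod 2 = 0+0+0+0+1+0+0+0+0+0+0 mod 2 = 1
  c[9] = d·G[:,9] = (01001100100)·(00000100000) mod 2 = 0+0+0+0+0+1+0+0+0+0+0 mod 2 = 1
  c[10] = d·G[:,10] = (01001100100)·(00000010000) mod 2 = 0+0+0+0+0+0+0+0+0+0+0 mod 2 = 0
  c[11] = d·G[:,11] = (01001100100)·(00000001000) mod 2 = 0+0+0+0+0+0+0+0+0+0+0 mod 2 = 0
  c[12] = d·G[:,12] = (01001100100)·(00000000100) mod 2 = 0+0+0+0+0+0+0+0+1+0+0 mod 2 = 1
  c[13] = d·G[:,13] = (01001100100)·(00000000010) mod 2 = 0+0+0+0+0+0+0+0+0+0+0 mod 2 = 0
  c[14] = d·G[:,14] = (01001100100)·(00000000001) mod 2 = 0+0+0+0+0+0+0+0+0+0+0 mod 2 = 0
Codeword = 110010011100100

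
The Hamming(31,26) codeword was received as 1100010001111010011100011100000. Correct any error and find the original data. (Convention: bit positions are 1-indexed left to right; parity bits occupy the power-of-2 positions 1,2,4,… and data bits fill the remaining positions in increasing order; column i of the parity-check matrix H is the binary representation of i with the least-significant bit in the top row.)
Syndrome s = H · r^T (mod 2), r = 1100010001111010011100011100000:
  s[0] = (1010101010101010101010101010101)·(1100010001111010011100011100000) mod 2 = 1+0+0+0+0+0+0+0+0+0+1+0+1+0+1+0+0+0+1+0+0+0+0+0+1+0+0+0+0+0+0 mod 2 = 0
  s[1] = (0110011001100110011001100110011)·(1100010001111010011100011100000) mod 2 = 0+1+0+0+0+1+0+0+0+1+1+0+0+0+1+0+0+1+1+0+0+0+0+0+0+1+0+0+0+0+0 mod 2 = 0
  s[2] = (0001111000011110000111100001111)·(1100010001111010011100011100000) mod 2 = 0+0+0+0+0+1+0+0+0+0+0+1+1+0+1+0+0+0+0+1+0+0+0+0+0+0+0+0+0+0+0 mod 2 = 1
  s[3] = (0000000111111110000000011111111)·(1100010001111010011100011100000) mod 2 = 0+0+0+0+0+0+0+0+0+1+1+1+1+0+1+0+0+0+0+0+0+0+0+1+1+1+0+0+0+0+0 mod 2 = 0
  s[4] = (0000000000000001111111111111111)·(1100010001111010011100011100000) mod 2 = 0+0+0+0+0+0+0+0+0+0+0+0+0+0+0+0+0+1+1+1+0+0+0+1+1+1+0+0+0+0+0 mod 2 = 0
Syndrome = 00100
Column 4 of H equals this syndrome → error at bit 4 (1-indexed).
Flip bit 4: 1100010001111010011100011100000 → 1101010001111010011100011100000
Extract data bits at positions {3,5,6,7,9,10,11,12,13,14,15,17,18,19,20,21,22,23,24,25,26,27,28,29,30,31}: 00100111101011100011100000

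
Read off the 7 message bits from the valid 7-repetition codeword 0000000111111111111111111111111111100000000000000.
Split into 7-bit blocks: 0000000 1111111 1111111 1111111 1111111 0000000 0000000
Data = 0111100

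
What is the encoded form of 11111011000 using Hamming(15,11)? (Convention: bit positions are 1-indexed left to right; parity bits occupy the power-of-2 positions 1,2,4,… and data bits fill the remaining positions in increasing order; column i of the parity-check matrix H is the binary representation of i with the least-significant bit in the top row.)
Codeword c = d · G (mod 2), d = 11111011000:
  c[0] = d·G[:,0] = (11111011000)·(11011010101) mod 2 = 1+1+0+1+1+0+1+0+0+0+0 mod 2 = 1
  c[1] = d·G[:,1] = (11111011000)·(10110110011) mod 2 = 1+0+1+1+0+0+1+0+0+0+0 mod 2 = 0
  c[2] = d·G[:,2] = (11111011000)·(10000000000) mod 2 = 1+0+0+0+0+0+0+0+0+0+0 mod 2 = 1
  c[3] = d·G[:,3] = (11111011000)·(01110001111) mod 2 = 0+1+1+1+0+0+0+1+0+0+0 mod 2 = 0
  c[4] = d·G[:,4] = (11111011000)·(01000000000) mod 2 = 0+1+0+0+0+0+0+0+0+0+0 mod 2 = 1
  c[5] = d·G[:,5] = (11111011000)·(00100000000) mod 2 = 0+0+1+0+0+0+0+0+0+0+0 mod 2 = 1
  c[6] = d·G[:,6] = (11111011000)·(00010000000) mod 2 = 0+0+0+1+0+0+0+0+0+0+0 mod 2 = 1
  c[7] = d·G[:,7] = (11111011000)·(00001111111) mod 2 = 0+0+0+0+1+0+1+1+0+0+0 mod 2 = 1
  c[8] = d·G[:,8] = (11111011000)·(00001000000) mod 2 = 0+0+0+0+1+0+0+0+0+0+0 mod 2 = 1
  c[9] = d·G[:,9] = (11111011000)·(00000100000) mod 2 = 0+0+0+0+0+0+0+0+0+0+0 mod 2 = 0
  c[10] = d·G[:,10] = (11111011000)·(00000010000) mod 2 = 0+0+0+0+0+0+1+0+0+0+0 mod 2 = 1
  c[11] = d·G[:,11] = (11111011000)·(00000001000) mod 2 = 0+0+0+0+0+0+0+1+0+0+0 mod 2 = 1
  c[12] = d·G[:,12] = (11111011000)·(00000000100) mod 2 = 0+0+0+0+0+0+0+0+0+0+0 mod 2 = 0
  c[13] = d·G[:,13] = (11111011000)·(00000000010) mod 2 = 0+0+0+0+0+0+0+0+0+0+0 mod 2 = 0
  c[14] = d·G[:,14] = (11111011000)·(00000000001) mod 2 = 0+0+0+0+0+0+0+0+0+0+0 mod 2 = 0
Codeword = 101011111011000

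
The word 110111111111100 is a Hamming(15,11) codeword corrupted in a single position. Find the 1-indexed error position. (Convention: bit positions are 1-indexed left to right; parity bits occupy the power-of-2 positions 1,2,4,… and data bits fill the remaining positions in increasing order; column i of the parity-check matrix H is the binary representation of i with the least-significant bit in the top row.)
Syndrome s = H · r^T (mod 2), r = 110111111111100:
  s[0] = (101010101010101)·(110111111111100) mod 2 = 1+0+0+0+1+0+1+0+1+0+1+0+1+0+0 mod 2 = 0
  s[1] = (011001100110011)·(110111111111100) mod 2 = 0+1+0+0+0+1+1+0+0+1+1+0+0+0+0 mod 2 = 1
  s[2] = (000111100001111)·(110111111111100) mod 2 = 0+0+0+1+1+1+1+0+0+0+0+1+1+0+0 mod 2 = 0
  s[3] = (000000011111111)·(110111111111100) mod 2 = 0+0+0+0+0+0+0+1+1+1+1+1+1+0+0 mod 2 = 0
Syndrome = 0100
Column i of H is the binary representation of i, so the syndrome is the binary index of the flipped bit.
Read s = 0100 with s[0] as LSB: 0·2^0 + 1·2^1 + 0·2^2 + 0·2^3 = 2.
Error is at bit position 2.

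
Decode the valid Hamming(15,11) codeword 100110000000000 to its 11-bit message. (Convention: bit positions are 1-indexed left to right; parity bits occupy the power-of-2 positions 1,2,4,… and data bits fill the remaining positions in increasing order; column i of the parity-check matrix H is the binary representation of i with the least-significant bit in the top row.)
Parity bits occupy power-of-2 positions; data bits are at positions {3,5,6,7,9,10,11,12,13,14,15} (1-indexed).
Extract: c[3]=0 c[5]=1 c[6]=0 c[7]=0 c[9]=0 c[10]=0 c[11]=0 c[12]=0 c[13]=0 c[14]=0 c[15]=0
Data = 01000000000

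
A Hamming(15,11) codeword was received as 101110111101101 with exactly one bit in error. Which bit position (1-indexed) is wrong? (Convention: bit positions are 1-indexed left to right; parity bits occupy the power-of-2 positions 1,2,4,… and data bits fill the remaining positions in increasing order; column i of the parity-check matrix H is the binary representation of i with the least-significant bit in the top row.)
Syndrome s = H · r^T (mod 2), r = 101110111101101:
  s[0] = (101010101010101)·(101110111101101) mod 2 = 1+0+1+0+1+0+1+0+1+0+0+0+1+0+1 mod 2 = 1
  s[1] = (011001100110011)·(101110111101101) mod 2 = 0+0+1+0+0+0+1+0+0+1+0+0+0+0+1 mod 2 = 0
  s[2] = (000111100001111)·(101110111101101) mod 2 = 0+0+0+1+1+0+1+0+0+0+0+1+1+0+1 mod 2 = 0
  s[3] = (000000011111111)·(101110111101101) mod 2 = 0+0+0+0+0+0+0+1+1+1+0+1+1+0+1 mod 2 = 0
Syndrome = 1000
Column i of H is the binary representation of i, so the syndrome is the binary index of the flipped bit.
Read s = 1000 with s[0] as LSB: 1·2^0 + 0·2^1 + 0·2^2 + 0·2^3 = 1.
Error is at bit position 1.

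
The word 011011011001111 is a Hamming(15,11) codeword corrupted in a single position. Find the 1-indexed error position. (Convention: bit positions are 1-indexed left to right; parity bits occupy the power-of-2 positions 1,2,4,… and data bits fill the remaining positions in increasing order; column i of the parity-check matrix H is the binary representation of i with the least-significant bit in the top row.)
Syndrome s = H · r^T (mod 2), r = 011011011001111:
  s[0] = (101010101010101)·(011011011001111) mod 2 = 0+0+1+0+1+0+0+0+1+0+0+0+1+0+1 mod 2 = 1
  s[1] = (011001100110011)·(011011011001111) mod 2 = 0+1+1+0+0+1+0+0+0+0+0+0+0+1+1 mod 2 = 1
  s[2] = (000111100001111)·(011011011001111) mod 2 = 0+0+0+0+1+1+0+0+0+0+0+1+1+1+1 mod 2 = 0
  s[3] = (000000011111111)·(011011011001111) mod 2 = 0+0+0+0+0+0+0+1+1+0+0+1+1+1+1 mod 2 = 0
Syndrome = 1100
Column i of H is the binary representation of i, so the syndrome is the binary index of the flipped bit.
Read s = 1100 with s[0] as LSB: 1·2^0 + 1·2^1 + 0·2^2 + 0·2^3 = 3.
Error is at bit position 3.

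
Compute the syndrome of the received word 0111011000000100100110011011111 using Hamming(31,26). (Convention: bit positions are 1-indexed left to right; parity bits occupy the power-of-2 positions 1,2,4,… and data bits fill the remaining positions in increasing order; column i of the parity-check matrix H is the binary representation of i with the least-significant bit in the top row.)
Syndrome s = H · r^T (mod 2), r = 0111011000000100100110011011111:
  s[0] = (1010101010101010101010101010101)·(0111011000000100100110011011111) mod 2 = 0+0+1+0+0+0+1+0+0+0+0+0+0+0+0+0+1+0+0+0+1+0+0+0+1+0+1+0+1+0+1 mod 2 = 0
  s[1] = (0110011001100110011001100110011)·(0111011000000100100110011011111) mod 2 = 0+1+1+0+0+1+1+0+0+0+0+0+0+1+0+0+0+0+0+0+0+0+0+0+0+0+1+0+0+1+1 mod 2 = 0
  s[2] = (0001111000011110000111100001111)·(0111011000000100100110011011111) mod 2 = 0+0+0+1+0+1+1+0+0+0+0+0+0+1+0+0+0+0+0+1+1+0+0+0+0+0+0+1+1+1+1 mod 2 = 0
  s[3] = (0000000111111110000000011111111)·(0111011000000100100110011011111) mod 2 = 0+0+0+0+0+0+0+0+0+0+0+0+0+1+0+0+0+0+0+0+0+0+0+1+1+0+1+1+1+1+1 mod 2 = 0
  s[4] = (0000000000000001111111111111111)·(0111011000000100100110011011111) mod 2 = 0+0+0+0+0+0+0+0+0+0+0+0+0+0+0+0+1+0+0+1+1+0+0+1+1+0+1+1+1+1+1 mod 2 = 0
Syndrome = 00000
s = 0: no error detected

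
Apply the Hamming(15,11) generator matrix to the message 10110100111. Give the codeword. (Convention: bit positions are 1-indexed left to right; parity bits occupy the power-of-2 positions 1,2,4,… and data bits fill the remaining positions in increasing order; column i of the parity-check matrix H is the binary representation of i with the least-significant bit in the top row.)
Codeword c = d · G (mod 2), d = 10110100111:
  c[0] = d·G[:,0] = (10110100111)·(11011010101) mod 2 = 1+0+0+1+0+0+0+0+1+0+1 mod 2 = 0
  c[1] = d·G[:,1] = (10110100111)·(10110110011) mod 2 = 1+0+1+1+0+1+0+0+0+1+1 mod 2 = 0
  c[2] = d·G[:,2] = (10110100111)·(10000000000) mod 2 = 1+0+0+0+0+0+0+0+0+0+0 mod 2 = 1
  c[3] = d·G[:,3] = (10110100111)·(01110001111) mod 2 = 0+0+1+1+0+0+0+0+1+1+1 mod 2 = 1
  c[4] = d·G[:,4] = (10110100111)·(01000000000) mod 2 = 0+0+0+0+0+0+0+0+0+0+0 mod 2 = 0
  c[5] = d·G[:,5] = (10110100111)·(00100000000) mod 2 = 0+0+1+0+0+0+0+0+0+0+0 mod 2 = 1
  c[6] = d·G[:,6] = (10110100111)·(00010000000) mod 2 = 0+0+0+1+0+0+0+0+0+0+0 mod 2 = 1
  c[7] = d·G[:,7] = (10110100111)·(00001111111) mod 2 = 0+0+0+0+0+1+0+0+1+1+1 mod 2 = 0
  c[8] = d·G[:,8] = (10110100111)·(00001000000) mod 2 = 0+0+0+0+0+0+0+0+0+0+0 mod 2 = 0
  c[9] = d·G[:,9] = (10110100111)·(00000100000) mod 2 = 0+0+0+0+0+1+0+0+0+0+0 mod 2 = 1
  c[10] = d·G[:,10] = (10110100111)·(00000010000) mod 2 = 0+0+0+0+0+0+0+0+0+0+0 mod 2 = 0
  c[11] = d·G[:,11] = (10110100111)·(00000001000) mod 2 = 0+0+0+0+0+0+0+0+0+0+0 mod 2 = 0
  c[12] = d·G[:,12] = (10110100111)·(00000000100) mod 2 = 0+0+0+0+0+0+0+0+1+0+0 mod 2 = 1
  c[13] = d·G[:,13] = (10110100111)·(00000000010) mod 2 = 0+0+0+0+0+0+0+0+0+1+0 mod 2 = 1
  c[14] = d·G[:,14] = (10110100111)·(00000000001) mod 2 = 0+0+0+0+0+0+0+0+0+0+1 mod 2 = 1
Codeword = 001101100100111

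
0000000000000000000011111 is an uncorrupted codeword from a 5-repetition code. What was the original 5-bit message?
Split into 5-bit blocks: 00000 00000 00000 00000 11111
Data = 00001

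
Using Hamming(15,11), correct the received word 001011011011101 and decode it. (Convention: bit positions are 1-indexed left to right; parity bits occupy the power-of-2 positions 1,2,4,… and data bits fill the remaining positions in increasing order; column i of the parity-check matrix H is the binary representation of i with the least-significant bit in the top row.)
Syndrome s = H · r^T (mod 2), r = 001011011011101:
  s[0] = (101010101010101)·(001011011011101) mod 2 = 0+0+1+0+1+0+0+0+1+0+1+0+1+0+1 mod 2 = 0
  s[1] = (011001100110011)·(001011011011101) mod 2 = 0+0+1+0+0+1+0+0+0+0+1+0+0+0+1 mod 2 = 0
  s[2] = (000111100001111)·(001011011011101) mod 2 = 0+0+0+0+1+1+0+0+0+0+0+1+1+0+1 mod 2 = 1
  s[3] = (000000011111111)·(001011011011101) mod 2 = 0+0+0+0+0+0+0+1+1+0+1+1+1+0+1 mod 2 = 0
Syndrome = 0010
Column 4 of H equals this syndrome → error at bit 4 (1-indexed).
Flip bit 4: 001011011011101 → 001111011011101
Extract data bits at positions {3,5,6,7,9,10,11,12,13,14,15}: 11101011101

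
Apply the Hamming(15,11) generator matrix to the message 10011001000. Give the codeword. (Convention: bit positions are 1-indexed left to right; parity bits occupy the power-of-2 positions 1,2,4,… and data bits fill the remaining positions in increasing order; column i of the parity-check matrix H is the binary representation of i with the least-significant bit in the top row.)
Codeword c = d · G (mod 2), d = 10011001000:
  c[0] = d·G[:,0] = (10011001000)·(11011010101) mod 2 = 1+0+0+1+1+0+0+0+0+0+0 mod 2 = 1
  c[1] = d·G[:,1] = (10011001000)·(10110110011) mod 2 = 1+0+0+1+0+0+0+0+0+0+0 mod 2 = 0
  c[2] = d·G[:,2] = (10011001000)·(10000000000) mod 2 = 1+0+0+0+0+0+0+0+0+0+0 mod 2 = 1
  c[3] = d·G[:,3] = (10011001000)·(01110001111) mod 2 = 0+0+0+1+0+0+0+1+0+0+0 mod 2 = 0
  c[4] = d·G[:,4] = (10011001000)·(01000000000) mod 2 = 0+0+0+0+0+0+0+0+0+0+0 mod 2 = 0
  c[5] = d·G[:,5] = (10011001000)·(00100000000) mod 2 = 0+0+0+0+0+0+0+0+0+0+0 mod 2 = 0
  c[6] = d·G[:,6] = (10011001000)·(00010000000) mod 2 = 0+0+0+1+0+0+0+0+0+0+0 mod 2 = 1
  c[7] = d·G[:,7] = (10011001000)·(00001111111) mod 2 = 0+0+0+0+1+0+0+1+0+0+0 mod 2 = 0
  c[8] = d·G[:,8] = (10011001000)·(00001000000) mod 2 = 0+0+0+0+1+0+0+0+0+0+0 mod 2 = 1
  c[9] = d·G[:,9] = (10011001000)·(00000100000) mod 2 = 0+0+0+0+0+0+0+0+0+0+0 mod 2 = 0
  c[10] = d·G[:,10] = (10011001000)·(00000010000) mod 2 = 0+0+0+0+0+0+0+0+0+0+0 mod 2 = 0
  c[11] = d·G[:,11] = (10011001000)·(00000001000) mod 2 = 0+0+0+0+0+0+0+1+0+0+0 mod 2 = 1
  c[12] = d·G[:,12] = (10011001000)·(00000000100) mod 2 = 0+0+0+0+0+0+0+0+0+0+0 mod 2 = 0
  c[13] = d·G[:,13] = (10011001000)·(00000000010) mod 2 = 0+0+0+0+0+0+0+0+0+0+0 mod 2 = 0
  c[14] = d·G[:,14] = (10011001000)·(00000000001) mod 2 = 0+0+0+0+0+0+0+0+0+0+0 mod 2 = 0
Codeword = 101000101001000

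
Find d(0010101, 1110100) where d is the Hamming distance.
XOR = 1100001, count of 1s = 3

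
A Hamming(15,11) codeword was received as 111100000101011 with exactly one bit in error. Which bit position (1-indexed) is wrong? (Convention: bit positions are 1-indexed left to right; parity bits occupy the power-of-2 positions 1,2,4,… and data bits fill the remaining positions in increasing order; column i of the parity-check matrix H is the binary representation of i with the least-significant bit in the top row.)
Syndrome s = H · r^T (mod 2), r = 111100000101011:
  s[0] = (101010101010101)·(111100000101011) mod 2 = 1+0+1+0+0+0+0+0+0+0+0+0+0+0+1 mod 2 = 1
  s[1] = (011001100110011)·(111100000101011) mod 2 = 0+1+1+0+0+0+0+0+0+1+0+0+0+1+1 mod 2 = 1
  s[2] = (000111100001111)·(111100000101011) mod 2 = 0+0+0+1+0+0+0+0+0+0+0+1+0+1+1 mod 2 = 0
  s[3] = (000000011111111)·(111100000101011) mod 2 = 0+0+0+0+0+0+0+0+0+1+0+1+0+1+1 mod 2 = 0
Syndrome = 1100
Column i of H is the binary representation of i, so the syndrome is the binary index of the flipped bit.
Read s = 1100 with s[0] as LSB: 1·2^0 + 1·2^1 + 0·2^2 + 0·2^3 = 3.
Error is at bit position 3.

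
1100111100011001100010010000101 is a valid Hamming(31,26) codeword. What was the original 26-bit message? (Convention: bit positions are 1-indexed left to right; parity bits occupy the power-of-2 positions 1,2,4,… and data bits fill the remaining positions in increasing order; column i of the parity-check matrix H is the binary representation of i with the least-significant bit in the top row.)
Parity bits occupy power-of-2 positions; data bits are at positions {3,5,6,7,9,10,11,12,13,14,15,17,18,19,20,21,22,23,24,25,26,27,28,29,30,31} (1-indexed).
Extract: c[3]=0 c[5]=1 c[6]=1 c[7]=1 c[9]=0 c[10]=0 c[11]=0 c[12]=1 c[13]=1 c[14]=0 c[15]=0 c[17]=1 c[18]=0 c[19]=0 c[20]=0 c[21]=1 c[22]=0 c[23]=0 c[24]=1 c[25]=0 c[26]=0 c[27]=0 c[28]=0 c[29]=1 c[30]=0 c[31]=1
Data = 01110001100100010010000101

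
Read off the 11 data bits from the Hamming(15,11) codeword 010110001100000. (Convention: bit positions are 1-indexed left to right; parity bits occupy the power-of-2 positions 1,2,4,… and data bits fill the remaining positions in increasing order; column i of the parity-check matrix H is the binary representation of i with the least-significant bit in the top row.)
Parity bits occupy power-of-2 positions; data bits are at positions {3,5,6,7,9,10,11,12,13,14,15} (1-indexed).
Extract: c[3]=0 c[5]=1 c[6]=0 c[7]=0 c[9]=1 c[10]=1 c[11]=0 c[12]=0 c[13]=0 c[14]=0 c[15]=0
Data = 01001100000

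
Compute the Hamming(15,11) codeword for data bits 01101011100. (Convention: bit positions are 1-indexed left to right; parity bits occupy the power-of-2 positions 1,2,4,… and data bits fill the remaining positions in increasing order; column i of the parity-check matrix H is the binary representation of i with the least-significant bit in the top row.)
Codeword c = d · G (mod 2), d = 01101011100:
  c[0] = d·G[:,0] = (01101011100)·(11011010101) mod 2 = 0+1+0+0+1+0+1+0+1+0+0 mod 2 = 0
  c[1] = d·G[:,1] = (01101011100)·(10110110011) mod 2 = 0+0+1+0+0+0+1+0+0+0+0 mod 2 = 0
  c[2] = d·G[:,2] = (01101011100)·(10000000000) mod 2 = 0+0+0+0+0+0+0+0+0+0+0 mod 2 = 0
  c[3] = d·G[:,3] = (01101011100)·(01110001111) mod 2 = 0+1+1+0+0+0+0+1+1+0+0 mod 2 = 0
  c[4] = d·G[:,4] = (01101011100)·(01000000000) mod 2 = 0+1+0+0+0+0+0+0+0+0+0 mod 2 = 1
  c[5] = d·G[:,5] = (01101011100)·(00100000000) mod 2 = 0+0+1+0+0+0+0+0+0+0+0 mod 2 = 1
  c[6] = d·G[:,6] = (01101011100)·(00010000000) mod 2 = 0+0+0+0+0+0+0+0+0+0+0 mod 2 = 0
  c[7] = d·G[:,7] = (01101011100)·(00001111111) mod 2 = 0+0+0+0+1+0+1+1+1+0+0 mod 2 = 0
  c[8] = d·G[:,8] = (01101011100)·(00001000000) mod 2 = 0+0+0+0+1+0+0+0+0+0+0 mod 2 = 1
  c[9] = d·G[:,9] = (01101011100)·(00000100000) mod 2 = 0+0+0+0+0+0+0+0+0+0+0 mod 2 = 0
  c[10] = d·G[:,10] = (01101011100)·(00000010000) mod 2 = 0+0+0+0+0+0+1+0+0+0+0 mod 2 = 1
  c[11] = d·G[:,11] = (01101011100)·(00000001000) mod 2 = 0+0+0+0+0+0+0+1+0+0+0 mod 2 = 1
  c[12] = d·G[:,12] = (01101011100)·(00000000100) mod 2 = 0+0+0+0+0+0+0+0+1+0+0 mod 2 = 1
  c[13] = d·G[:,13] = (01101011100)·(00000000010) mod 2 = 0+0+0+0+0+0+0+0+0+0+0 mod 2 = 0
  c[14] = d·G[:,14] = (01101011100)·(00000000001) mod 2 = 0+0+0+0+0+0+0+0+0+0+0 mod 2 = 0
Codeword = 000011001011100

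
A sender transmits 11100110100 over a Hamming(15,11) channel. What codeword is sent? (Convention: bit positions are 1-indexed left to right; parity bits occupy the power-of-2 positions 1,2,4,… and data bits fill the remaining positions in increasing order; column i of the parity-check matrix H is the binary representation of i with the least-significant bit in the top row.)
Codeword c = d · G (mod 2), d = 11100110100:
  c[0] = d·G[:,0] = (11100110100)·(11011010101) mod 2 = 1+1+0+0+0+0+1+0+1+0+0 mod 2 = 0
  c[1] = d·G[:,1] = (11100110100)·(10110110011) mod 2 = 1+0+1+0+0+1+1+0+0+0+0 mod 2 = 0
  c[2] = d·G[:,2] = (11100110100)·(10000000000) mod 2 = 1+0+0+0+0+0+0+0+0+0+0 mod 2 = 1
  c[3] = d·G[:,3] = (11100110100)·(01110001111) mod 2 = 0+1+1+0+0+0+0+0+1+0+0 mod 2 = 1
  c[4] = d·G[:,4] = (11100110100)·(01000000000) mod 2 = 0+1+0+0+0+0+0+0+0+0+0 mod 2 = 1
  c[5] = d·G[:,5] = (11100110100)·(00100000000) mod 2 = 0+0+1+0+0+0+0+0+0+0+0 mod 2 = 1
  c[6] = d·G[:,6] = (11100110100)·(00010000000) mod 2 = 0+0+0+0+0+0+0+0+0+0+0 mod 2 = 0
  c[7] = d·G[:,7] = (11100110100)·(00001111111) mod 2 = 0+0+0+0+0+1+1+0+1+0+0 mod 2 = 1
  c[8] = d·G[:,8] = (11100110100)·(00001000000) mod 2 = 0+0+0+0+0+0+0+0+0+0+0 mod 2 = 0
  c[9] = d·G[:,9] = (11100110100)·(00000100000) mod 2 = 0+0+0+0+0+1+0+0+0+0+0 mod 2 = 1
  c[10] = d·G[:,10] = (11100110100)·(00000010000) mod 2 = 0+0+0+0+0+0+1+0+0+0+0 mod 2 = 1
  c[11] = d·G[:,11] = (11100110100)·(00000001000) mod 2 = 0+0+0+0+0+0+0+0+0+0+0 mod 2 = 0
  c[12] = d·G[:,12] = (11100110100)·(00000000100) mod 2 = 0+0+0+0+0+0+0+0+1+0+0 mod 2 = 1
  c[13] = d·G[:,13] = (11100110100)·(00000000010) mod 2 = 0+0+0+0+0+0+0+0+0+0+0 mod 2 = 0
  c[14] = d·G[:,14] = (11100110100)·(00000000001) mod 2 = 0+0+0+0+0+0+0+0+0+0+0 mod 2 = 0
Codeword = 001111010110100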